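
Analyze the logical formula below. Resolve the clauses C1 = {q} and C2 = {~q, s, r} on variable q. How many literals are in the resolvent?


Remove q from C1 and ~q from C2.
C1 remainder: {}
C2 remainder: {s, r}
Union (resolvent): {r, s}
Resolvent has 2 literal(s).

2


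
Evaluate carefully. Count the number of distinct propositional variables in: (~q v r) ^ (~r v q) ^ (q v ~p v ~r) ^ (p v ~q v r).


Identify each variable that appears in the formula.
Variables found: p, q, r
Count = 3

3


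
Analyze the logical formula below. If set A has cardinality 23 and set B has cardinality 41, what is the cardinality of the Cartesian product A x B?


The Cartesian product A x B contains all ordered pairs (a, b).
|A x B| = |A| * |B| = 23 * 41 = 943

943


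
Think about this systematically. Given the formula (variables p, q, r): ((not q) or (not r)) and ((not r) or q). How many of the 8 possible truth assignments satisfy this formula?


Evaluate all 8 assignments for p, q, r:
p=0, q=0, r=0: 1
p=0, q=0, r=1: 0
p=0, q=1, r=0: 1
p=0, q=1, r=1: 0
p=1, q=0, r=0: 1
p=1, q=0, r=1: 0
p=1, q=1, r=0: 1
p=1, q=1, r=1: 0
Satisfying count = 4

4


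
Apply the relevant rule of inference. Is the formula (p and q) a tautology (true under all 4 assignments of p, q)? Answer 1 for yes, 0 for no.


Check all 4 assignments:
p=0, q=0: 0
p=0, q=1: 0
p=1, q=0: 0
p=1, q=1: 1
Satisfying count = 1/4.
Tautology iff count = 4: no.

0


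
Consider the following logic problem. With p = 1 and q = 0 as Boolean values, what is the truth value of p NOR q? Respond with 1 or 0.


p = 1, q = 0
Operation: p NOR q
Evaluate: 1 NOR 0 = 0

0


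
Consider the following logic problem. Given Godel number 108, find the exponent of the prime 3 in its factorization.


Factorize 108 by dividing by 3 repeatedly.
Division steps: 3 divides 108 exactly 3 time(s).
Exponent of 3 = 3

3


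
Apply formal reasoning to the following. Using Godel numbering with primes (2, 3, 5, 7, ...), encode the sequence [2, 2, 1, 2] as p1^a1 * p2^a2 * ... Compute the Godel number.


Encode each element as an exponent of the corresponding prime:
  2^2 = 4
  3^2 = 9
  5^1 = 5
  7^2 = 49
Product = 4 * 9 * 5 * 49 = 8820

8820


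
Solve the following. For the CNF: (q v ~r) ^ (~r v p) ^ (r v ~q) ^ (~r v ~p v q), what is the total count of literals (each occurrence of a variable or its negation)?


Counting literals in each clause:
Clause 1: 2 literal(s)
Clause 2: 2 literal(s)
Clause 3: 2 literal(s)
Clause 4: 3 literal(s)
Total = 9

9


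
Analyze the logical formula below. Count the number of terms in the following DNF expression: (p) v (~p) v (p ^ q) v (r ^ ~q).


A DNF formula is a disjunction of terms (conjunctions).
Terms are separated by v.
Counting the disjuncts: 4 terms.

4


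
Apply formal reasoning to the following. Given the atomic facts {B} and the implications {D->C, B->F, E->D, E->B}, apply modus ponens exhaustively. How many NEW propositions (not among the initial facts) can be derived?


Initial facts: {B}
Apply modus ponens to closure:
  B and B->F  =>  F
Final known: {B, F}
New propositions: {F}
Count = 1

1


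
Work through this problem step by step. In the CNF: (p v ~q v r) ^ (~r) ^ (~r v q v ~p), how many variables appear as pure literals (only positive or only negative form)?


Check each variable for pure literal status:
p: mixed (not pure)
q: mixed (not pure)
r: mixed (not pure)
Pure literal count = 0

0


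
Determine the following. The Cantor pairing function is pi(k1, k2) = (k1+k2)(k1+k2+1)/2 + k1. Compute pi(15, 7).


k1 + k2 = 22
(k1+k2)(k1+k2+1)/2 = 22 * 23 / 2 = 253
pi = 253 + 15 = 268

268


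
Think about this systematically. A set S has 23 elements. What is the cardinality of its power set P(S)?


The power set of a set with n elements has 2^n elements.
|P(S)| = 2^23 = 8388608

8388608


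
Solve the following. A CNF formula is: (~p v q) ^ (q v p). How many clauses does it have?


A CNF formula is a conjunction of clauses.
Clauses are separated by ^.
Counting the conjuncts: 2 clauses.

2


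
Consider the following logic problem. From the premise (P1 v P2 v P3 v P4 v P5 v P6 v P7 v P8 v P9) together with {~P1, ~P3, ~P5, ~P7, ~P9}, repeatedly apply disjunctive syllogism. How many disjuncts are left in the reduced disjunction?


Original disjuncts (9): P1, P2, P3, P4, P5, P6, P7, P8, P9
Negated (eliminate): ~P1, ~P3, ~P5, ~P7, ~P9
Remaining disjuncts: P2, P4, P6, P8
Count = 9 - 5 = 4

4


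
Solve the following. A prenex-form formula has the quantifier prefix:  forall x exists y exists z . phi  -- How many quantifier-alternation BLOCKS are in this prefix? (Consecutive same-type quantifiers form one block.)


Quantifier-type sequence: A E E  (A=forall, E=exists)
Group into maximal same-type runs:
  Ax1 | Ex2
Number of blocks = 2

2


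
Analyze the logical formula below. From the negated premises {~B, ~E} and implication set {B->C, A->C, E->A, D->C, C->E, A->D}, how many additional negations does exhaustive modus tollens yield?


Initial negated facts: {~B, ~E}
Apply modus tollens to closure:
  ~E and C->E  =>  ~C
  ~C and A->C  =>  ~A
  ~C and D->C  =>  ~D
Final negated: {~A, ~B, ~C, ~D, ~E}
New negations: {~A, ~C, ~D}
Count = 3

3


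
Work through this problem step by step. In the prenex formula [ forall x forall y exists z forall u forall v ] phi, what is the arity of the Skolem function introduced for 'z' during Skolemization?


Quantifier prefix: forall x forall y exists z forall u forall v
'z' is existentially quantified at position 3.
Universal variables preceding it: x, y
Skolem function arity = 2

2


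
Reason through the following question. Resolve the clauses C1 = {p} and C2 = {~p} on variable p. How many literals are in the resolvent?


Remove p from C1 and ~p from C2.
C1 remainder: {}
C2 remainder: {}
Union (resolvent): {} (empty clause)
Resolvent has 0 literal(s).

0


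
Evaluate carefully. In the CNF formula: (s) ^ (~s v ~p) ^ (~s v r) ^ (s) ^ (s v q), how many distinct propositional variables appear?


Identify each variable that appears in the formula.
Variables found: p, q, r, s
Count = 4

4


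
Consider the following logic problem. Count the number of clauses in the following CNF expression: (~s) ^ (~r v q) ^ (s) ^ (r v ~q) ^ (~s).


A CNF formula is a conjunction of clauses.
Clauses are separated by ^.
Counting the conjuncts: 5 clauses.

5


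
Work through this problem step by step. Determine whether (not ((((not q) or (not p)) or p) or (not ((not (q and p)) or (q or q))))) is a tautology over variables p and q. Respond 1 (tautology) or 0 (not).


Check all 4 assignments:
p=0, q=0: 0
p=0, q=1: 0
p=1, q=0: 0
p=1, q=1: 0
Satisfying count = 0/4.
Tautology iff count = 4: no.

0


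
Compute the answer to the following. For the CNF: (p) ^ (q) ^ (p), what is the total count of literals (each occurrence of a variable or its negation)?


Counting literals in each clause:
Clause 1: 1 literal(s)
Clause 2: 1 literal(s)
Clause 3: 1 literal(s)
Total = 3

3


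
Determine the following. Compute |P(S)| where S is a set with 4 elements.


The power set of a set with n elements has 2^n elements.
|P(S)| = 2^4 = 16

16


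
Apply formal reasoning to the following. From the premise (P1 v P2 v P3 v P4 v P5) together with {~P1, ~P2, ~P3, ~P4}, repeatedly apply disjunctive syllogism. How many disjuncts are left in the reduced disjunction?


Original disjuncts (5): P1, P2, P3, P4, P5
Negated (eliminate): ~P1, ~P2, ~P3, ~P4
Remaining disjuncts: P5
Count = 5 - 4 = 1

1


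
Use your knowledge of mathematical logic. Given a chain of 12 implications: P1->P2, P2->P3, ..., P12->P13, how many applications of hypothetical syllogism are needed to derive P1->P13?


With 12 implications in a chain connecting 13 propositions:
P1->P2, P2->P3, ..., P12->P13
Steps needed = (number of implications) - 1 = 12 - 1 = 11

11


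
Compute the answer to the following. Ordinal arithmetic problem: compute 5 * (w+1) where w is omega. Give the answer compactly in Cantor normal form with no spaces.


Compute 5 * (w+1).
Ordinal * is associative and left-distributive over +, but NOT commutative; for finite n>1, n*w = w but w*n stays w*n.
By left-distributivity: 5 * (w+1) = 5*w + 5*1 = w + 5 = w+5.
Result = w+5

w+5


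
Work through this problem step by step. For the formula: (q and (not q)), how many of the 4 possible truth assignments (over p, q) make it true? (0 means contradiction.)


Check all 4 assignments:
p=0, q=0: 0
p=0, q=1: 0
p=1, q=0: 0
p=1, q=1: 0
Count of True = 0

0


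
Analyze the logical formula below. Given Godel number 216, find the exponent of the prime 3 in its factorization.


Factorize 216 by dividing by 3 repeatedly.
Division steps: 3 divides 216 exactly 3 time(s).
Exponent of 3 = 3

3


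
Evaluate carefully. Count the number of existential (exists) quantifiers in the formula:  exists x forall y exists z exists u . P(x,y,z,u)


Quantifier prefix: exists x forall y exists z exists u
Mark each quantifier type:
  E U E E
Universal count = 1, Existential count = 3
Asked for existential (exists) quantifiers: 3

3


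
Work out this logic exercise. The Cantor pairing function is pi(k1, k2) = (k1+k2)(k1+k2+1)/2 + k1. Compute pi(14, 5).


k1 + k2 = 19
(k1+k2)(k1+k2+1)/2 = 19 * 20 / 2 = 190
pi = 190 + 14 = 204

204


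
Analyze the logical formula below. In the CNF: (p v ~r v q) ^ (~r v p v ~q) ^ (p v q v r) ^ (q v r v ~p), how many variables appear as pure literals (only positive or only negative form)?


Check each variable for pure literal status:
p: mixed (not pure)
q: mixed (not pure)
r: mixed (not pure)
Pure literal count = 0

0


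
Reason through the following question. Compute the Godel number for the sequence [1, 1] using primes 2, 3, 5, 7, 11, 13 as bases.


Encode each element as an exponent of the corresponding prime:
  2^1 = 2
  3^1 = 3
Product = 2 * 3 = 6

6


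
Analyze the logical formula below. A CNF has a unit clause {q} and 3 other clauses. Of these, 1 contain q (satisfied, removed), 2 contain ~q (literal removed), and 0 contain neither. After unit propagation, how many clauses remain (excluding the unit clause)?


Satisfied (removed): 1
Shortened (remain): 2
Unchanged (remain): 0
Remaining = 2 + 0 = 2

2


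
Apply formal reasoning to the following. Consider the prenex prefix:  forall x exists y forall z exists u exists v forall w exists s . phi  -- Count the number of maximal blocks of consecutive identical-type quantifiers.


Quantifier-type sequence: A E A E E A E  (A=forall, E=exists)
Group into maximal same-type runs:
  Ax1 | Ex1 | Ax1 | Ex2 | Ax1 | Ex1
Number of blocks = 6

6


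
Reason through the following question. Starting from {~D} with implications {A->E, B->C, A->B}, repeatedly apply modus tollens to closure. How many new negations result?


Initial negated facts: {~D}
Apply modus tollens to closure:
  (no implication fires)
Final negated: {~D}
New negations: {(none)}
Count = 0

0


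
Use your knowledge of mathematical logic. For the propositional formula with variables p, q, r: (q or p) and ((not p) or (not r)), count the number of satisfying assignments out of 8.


Evaluate all 8 assignments for p, q, r:
p=0, q=0, r=0: 0
p=0, q=0, r=1: 0
p=0, q=1, r=0: 1
p=0, q=1, r=1: 1
p=1, q=0, r=0: 1
p=1, q=0, r=1: 0
p=1, q=1, r=0: 1
p=1, q=1, r=1: 0
Satisfying count = 4

4


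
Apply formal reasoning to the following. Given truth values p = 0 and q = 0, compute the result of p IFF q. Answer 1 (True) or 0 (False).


p = 0, q = 0
Operation: p IFF q
Evaluate: 0 IFF 0 = 1

1


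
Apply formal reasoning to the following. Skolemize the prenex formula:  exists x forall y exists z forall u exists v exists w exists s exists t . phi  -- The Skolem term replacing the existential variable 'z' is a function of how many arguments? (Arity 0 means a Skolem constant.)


Quantifier prefix: exists x forall y exists z forall u exists v exists w exists s exists t
'z' is existentially quantified at position 3.
Universal variables preceding it: y
Skolem function arity = 1

1


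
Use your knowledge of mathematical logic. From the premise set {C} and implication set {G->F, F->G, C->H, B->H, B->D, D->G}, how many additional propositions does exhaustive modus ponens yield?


Initial facts: {C}
Apply modus ponens to closure:
  C and C->H  =>  H
Final known: {C, H}
New propositions: {H}
Count = 1

1


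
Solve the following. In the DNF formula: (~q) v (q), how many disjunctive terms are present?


A DNF formula is a disjunction of terms (conjunctions).
Terms are separated by v.
Counting the disjuncts: 2 terms.

2


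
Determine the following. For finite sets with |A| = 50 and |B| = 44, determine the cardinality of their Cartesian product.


The Cartesian product A x B contains all ordered pairs (a, b).
|A x B| = |A| * |B| = 50 * 44 = 2200

2200


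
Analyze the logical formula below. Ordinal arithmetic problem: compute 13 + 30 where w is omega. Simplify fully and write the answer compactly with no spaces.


Compute 13 + 30.
Ordinal + is associative but NOT commutative; for finite n>0, n + w = w but w + n stays w+n.
Both operands finite; ordinal + agrees with natural +: 13 + 30 = 43.
Result = 43

43


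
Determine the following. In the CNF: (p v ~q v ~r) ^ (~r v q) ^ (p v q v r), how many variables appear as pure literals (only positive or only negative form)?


Check each variable for pure literal status:
p: pure positive
q: mixed (not pure)
r: mixed (not pure)
Pure literal count = 1

1


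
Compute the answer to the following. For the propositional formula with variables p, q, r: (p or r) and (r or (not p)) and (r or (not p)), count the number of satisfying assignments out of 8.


Evaluate all 8 assignments for p, q, r:
p=0, q=0, r=0: 0
p=0, q=0, r=1: 1
p=0, q=1, r=0: 0
p=0, q=1, r=1: 1
p=1, q=0, r=0: 0
p=1, q=0, r=1: 1
p=1, q=1, r=0: 0
p=1, q=1, r=1: 1
Satisfying count = 4

4


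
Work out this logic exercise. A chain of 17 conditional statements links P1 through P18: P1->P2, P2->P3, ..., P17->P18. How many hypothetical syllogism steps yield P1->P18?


With 17 implications in a chain connecting 18 propositions:
P1->P2, P2->P3, ..., P17->P18
Steps needed = (number of implications) - 1 = 17 - 1 = 16

16


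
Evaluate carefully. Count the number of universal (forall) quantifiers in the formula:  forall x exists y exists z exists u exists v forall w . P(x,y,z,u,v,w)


Quantifier prefix: forall x exists y exists z exists u exists v forall w
Mark each quantifier type:
  U E E E E U
Universal count = 2, Existential count = 4
Asked for universal (forall) quantifiers: 2

2


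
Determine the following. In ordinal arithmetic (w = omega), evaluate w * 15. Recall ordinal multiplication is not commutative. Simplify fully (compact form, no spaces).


Compute w * 15.
Ordinal * is associative and left-distributive over +, but NOT commutative; for finite n>1, n*w = w but w*n stays w*n.
w * 15 means 15 copies of w concatenated: w*15.
Result = w*15

w*15


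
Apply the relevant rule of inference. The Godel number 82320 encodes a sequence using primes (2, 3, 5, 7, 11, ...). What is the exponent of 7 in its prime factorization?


Factorize 82320 by dividing by 7 repeatedly.
Division steps: 7 divides 82320 exactly 3 time(s).
Exponent of 7 = 3

3


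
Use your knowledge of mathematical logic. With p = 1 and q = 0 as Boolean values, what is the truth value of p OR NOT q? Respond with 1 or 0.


p = 1, q = 0
Operation: p OR NOT q
Evaluate: 1 OR NOT 0 = 1

1


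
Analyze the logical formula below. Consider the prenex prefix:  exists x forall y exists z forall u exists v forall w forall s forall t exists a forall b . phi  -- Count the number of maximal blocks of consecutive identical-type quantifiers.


Quantifier-type sequence: E A E A E A A A E A  (A=forall, E=exists)
Group into maximal same-type runs:
  Ex1 | Ax1 | Ex1 | Ax1 | Ex1 | Ax3 | Ex1 | Ax1
Number of blocks = 8

8


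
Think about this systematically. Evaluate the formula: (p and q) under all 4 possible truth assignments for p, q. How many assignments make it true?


Check all 4 assignments:
p=0, q=0: 0
p=0, q=1: 0
p=1, q=0: 0
p=1, q=1: 1
Count of True = 1

1


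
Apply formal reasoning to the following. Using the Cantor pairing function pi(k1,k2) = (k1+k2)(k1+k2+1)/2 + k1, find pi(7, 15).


k1 + k2 = 22
(k1+k2)(k1+k2+1)/2 = 22 * 23 / 2 = 253
pi = 253 + 7 = 260

260


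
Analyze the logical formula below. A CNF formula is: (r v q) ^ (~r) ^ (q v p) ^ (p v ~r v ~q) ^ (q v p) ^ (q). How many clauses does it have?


A CNF formula is a conjunction of clauses.
Clauses are separated by ^.
Counting the conjuncts: 6 clauses.

6


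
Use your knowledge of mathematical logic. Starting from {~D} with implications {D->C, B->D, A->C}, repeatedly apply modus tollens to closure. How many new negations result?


Initial negated facts: {~D}
Apply modus tollens to closure:
  ~D and B->D  =>  ~B
Final negated: {~B, ~D}
New negations: {~B}
Count = 1

1


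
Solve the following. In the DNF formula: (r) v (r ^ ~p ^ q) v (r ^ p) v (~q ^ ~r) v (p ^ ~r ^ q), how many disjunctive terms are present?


A DNF formula is a disjunction of terms (conjunctions).
Terms are separated by v.
Counting the disjuncts: 5 terms.

5


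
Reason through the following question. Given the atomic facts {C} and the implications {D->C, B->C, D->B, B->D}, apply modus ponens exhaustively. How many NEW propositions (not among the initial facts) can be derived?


Initial facts: {C}
Apply modus ponens to closure:
  (no implication fires)
Final known: {C}
New propositions: {(none)}
Count = 0

0


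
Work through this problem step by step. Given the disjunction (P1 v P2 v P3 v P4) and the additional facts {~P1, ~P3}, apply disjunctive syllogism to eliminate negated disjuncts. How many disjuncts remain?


Original disjuncts (4): P1, P2, P3, P4
Negated (eliminate): ~P1, ~P3
Remaining disjuncts: P2, P4
Count = 4 - 2 = 2

2


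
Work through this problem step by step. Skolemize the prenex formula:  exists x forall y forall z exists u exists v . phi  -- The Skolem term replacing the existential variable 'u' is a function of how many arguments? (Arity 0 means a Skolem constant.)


Quantifier prefix: exists x forall y forall z exists u exists v
'u' is existentially quantified at position 4.
Universal variables preceding it: y, z
Skolem function arity = 2

2


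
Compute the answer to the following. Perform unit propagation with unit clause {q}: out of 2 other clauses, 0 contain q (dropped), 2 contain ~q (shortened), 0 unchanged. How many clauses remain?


Satisfied (removed): 0
Shortened (remain): 2
Unchanged (remain): 0
Remaining = 2 + 0 = 2

2


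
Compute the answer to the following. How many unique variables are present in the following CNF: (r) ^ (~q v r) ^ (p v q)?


Identify each variable that appears in the formula.
Variables found: p, q, r
Count = 3

3


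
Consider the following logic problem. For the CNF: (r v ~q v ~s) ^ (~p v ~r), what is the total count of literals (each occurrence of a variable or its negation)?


Counting literals in each clause:
Clause 1: 3 literal(s)
Clause 2: 2 literal(s)
Total = 5

5


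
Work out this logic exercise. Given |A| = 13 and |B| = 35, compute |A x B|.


The Cartesian product A x B contains all ordered pairs (a, b).
|A x B| = |A| * |B| = 13 * 35 = 455

455


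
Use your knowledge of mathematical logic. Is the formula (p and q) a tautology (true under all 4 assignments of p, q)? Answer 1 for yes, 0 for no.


Check all 4 assignments:
p=0, q=0: 0
p=0, q=1: 0
p=1, q=0: 0
p=1, q=1: 1
Satisfying count = 1/4.
Tautology iff count = 4: no.

0


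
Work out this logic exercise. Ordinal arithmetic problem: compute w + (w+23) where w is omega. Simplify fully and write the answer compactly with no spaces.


Compute w + (w+23).
Ordinal + is associative but NOT commutative; for finite n>0, n + w = w but w + n stays w+n.
w + (w+23) = (w+w) + 23 = w*2+23.
Result = w*2+23

w*2+23


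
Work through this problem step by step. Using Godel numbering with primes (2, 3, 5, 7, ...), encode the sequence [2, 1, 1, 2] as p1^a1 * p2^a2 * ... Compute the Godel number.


Encode each element as an exponent of the corresponding prime:
  2^2 = 4
  3^1 = 3
  5^1 = 5
  7^2 = 49
Product = 4 * 3 * 5 * 49 = 2940

2940


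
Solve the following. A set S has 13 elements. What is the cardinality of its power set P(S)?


The power set of a set with n elements has 2^n elements.
|P(S)| = 2^13 = 8192

8192


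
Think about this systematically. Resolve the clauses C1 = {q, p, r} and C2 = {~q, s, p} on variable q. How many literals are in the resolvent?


Remove q from C1 and ~q from C2.
C1 remainder: {p, r}
C2 remainder: {s, p}
Union (resolvent): {p, r, s}
Resolvent has 3 literal(s).

3


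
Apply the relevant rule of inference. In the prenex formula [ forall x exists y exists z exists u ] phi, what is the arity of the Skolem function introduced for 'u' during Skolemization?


Quantifier prefix: forall x exists y exists z exists u
'u' is existentially quantified at position 4.
Universal variables preceding it: x
Skolem function arity = 1

1


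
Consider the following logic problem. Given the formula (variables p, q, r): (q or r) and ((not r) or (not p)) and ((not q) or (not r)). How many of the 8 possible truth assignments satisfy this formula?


Evaluate all 8 assignments for p, q, r:
p=0, q=0, r=0: 0
p=0, q=0, r=1: 1
p=0, q=1, r=0: 1
p=0, q=1, r=1: 0
p=1, q=0, r=0: 0
p=1, q=0, r=1: 0
p=1, q=1, r=0: 1
p=1, q=1, r=1: 0
Satisfying count = 3

3


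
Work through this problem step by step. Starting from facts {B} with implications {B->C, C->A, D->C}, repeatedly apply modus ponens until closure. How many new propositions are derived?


Initial facts: {B}
Apply modus ponens to closure:
  B and B->C  =>  C
  C and C->A  =>  A
Final known: {A, B, C}
New propositions: {A, C}
Count = 2

2


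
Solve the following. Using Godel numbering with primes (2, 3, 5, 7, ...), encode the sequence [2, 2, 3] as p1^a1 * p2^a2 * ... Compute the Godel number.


Encode each element as an exponent of the corresponding prime:
  2^2 = 4
  3^2 = 9
  5^3 = 125
Product = 4 * 9 * 125 = 4500

4500


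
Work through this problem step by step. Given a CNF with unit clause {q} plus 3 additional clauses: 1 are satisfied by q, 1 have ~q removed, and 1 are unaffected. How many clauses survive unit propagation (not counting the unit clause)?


Satisfied (removed): 1
Shortened (remain): 1
Unchanged (remain): 1
Remaining = 1 + 1 = 2

2


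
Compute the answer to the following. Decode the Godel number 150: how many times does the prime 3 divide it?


Factorize 150 by dividing by 3 repeatedly.
Division steps: 3 divides 150 exactly 1 time(s).
Exponent of 3 = 1

1


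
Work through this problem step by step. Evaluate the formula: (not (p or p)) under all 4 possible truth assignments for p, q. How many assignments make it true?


Check all 4 assignments:
p=0, q=0: 1
p=0, q=1: 1
p=1, q=0: 0
p=1, q=1: 0
Count of True = 2

2


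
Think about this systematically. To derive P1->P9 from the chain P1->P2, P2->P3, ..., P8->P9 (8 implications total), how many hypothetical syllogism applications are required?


With 8 implications in a chain connecting 9 propositions:
P1->P2, P2->P3, ..., P8->P9
Steps needed = (number of implications) - 1 = 8 - 1 = 7

7


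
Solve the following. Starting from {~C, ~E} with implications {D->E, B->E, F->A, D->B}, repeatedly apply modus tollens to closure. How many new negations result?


Initial negated facts: {~C, ~E}
Apply modus tollens to closure:
  ~E and D->E  =>  ~D
  ~E and B->E  =>  ~B
Final negated: {~B, ~C, ~D, ~E}
New negations: {~B, ~D}
Count = 2

2


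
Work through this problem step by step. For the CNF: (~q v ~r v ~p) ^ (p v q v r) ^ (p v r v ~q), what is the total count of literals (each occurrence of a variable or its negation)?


Counting literals in each clause:
Clause 1: 3 literal(s)
Clause 2: 3 literal(s)
Clause 3: 3 literal(s)
Total = 9

9


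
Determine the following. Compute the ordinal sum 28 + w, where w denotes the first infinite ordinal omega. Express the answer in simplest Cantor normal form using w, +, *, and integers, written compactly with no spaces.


Compute 28 + w.
Ordinal + is associative but NOT commutative; for finite n>0, n + w = w but w + n stays w+n.
Any finite left addend is absorbed by w on the right: 28 + w = w.
Result = w

w


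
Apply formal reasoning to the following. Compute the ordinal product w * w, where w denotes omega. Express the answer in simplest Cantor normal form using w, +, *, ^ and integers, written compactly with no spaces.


Compute w * w.
Ordinal * is associative and left-distributive over +, but NOT commutative; for finite n>1, n*w = w but w*n stays w*n.
w * w = w^2 by definition.
Result = w^2

w^2


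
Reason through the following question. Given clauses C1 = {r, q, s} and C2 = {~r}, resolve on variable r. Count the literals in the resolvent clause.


Remove r from C1 and ~r from C2.
C1 remainder: {q, s}
C2 remainder: {}
Union (resolvent): {q, s}
Resolvent has 2 literal(s).

2


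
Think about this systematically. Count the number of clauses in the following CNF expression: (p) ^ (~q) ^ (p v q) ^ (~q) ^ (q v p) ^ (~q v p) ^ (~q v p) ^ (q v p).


A CNF formula is a conjunction of clauses.
Clauses are separated by ^.
Counting the conjuncts: 8 clauses.

8


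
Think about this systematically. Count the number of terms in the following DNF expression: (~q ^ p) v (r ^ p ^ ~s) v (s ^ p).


A DNF formula is a disjunction of terms (conjunctions).
Terms are separated by v.
Counting the disjuncts: 3 terms.

3


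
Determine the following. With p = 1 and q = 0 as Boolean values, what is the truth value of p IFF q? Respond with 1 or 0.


p = 1, q = 0
Operation: p IFF q
Evaluate: 1 IFF 0 = 0

0


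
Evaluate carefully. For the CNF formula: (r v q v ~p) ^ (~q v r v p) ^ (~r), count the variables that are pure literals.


Check each variable for pure literal status:
p: mixed (not pure)
q: mixed (not pure)
r: mixed (not pure)
Pure literal count = 0

0


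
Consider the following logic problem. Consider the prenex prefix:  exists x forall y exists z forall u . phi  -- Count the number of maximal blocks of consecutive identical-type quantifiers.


Quantifier-type sequence: E A E A  (A=forall, E=exists)
Group into maximal same-type runs:
  Ex1 | Ax1 | Ex1 | Ax1
Number of blocks = 4

4


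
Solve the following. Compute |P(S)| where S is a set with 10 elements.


The power set of a set with n elements has 2^n elements.
|P(S)| = 2^10 = 1024

1024


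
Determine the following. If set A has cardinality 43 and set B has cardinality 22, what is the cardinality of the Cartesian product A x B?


The Cartesian product A x B contains all ordered pairs (a, b).
|A x B| = |A| * |B| = 43 * 22 = 946

946


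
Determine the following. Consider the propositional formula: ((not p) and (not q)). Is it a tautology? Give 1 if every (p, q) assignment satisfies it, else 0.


Check all 4 assignments:
p=0, q=0: 1
p=0, q=1: 0
p=1, q=0: 0
p=1, q=1: 0
Satisfying count = 1/4.
Tautology iff count = 4: no.

0


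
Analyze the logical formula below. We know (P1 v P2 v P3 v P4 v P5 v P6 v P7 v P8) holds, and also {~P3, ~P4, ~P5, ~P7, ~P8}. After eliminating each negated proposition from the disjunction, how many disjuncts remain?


Original disjuncts (8): P1, P2, P3, P4, P5, P6, P7, P8
Negated (eliminate): ~P3, ~P4, ~P5, ~P7, ~P8
Remaining disjuncts: P1, P2, P6
Count = 8 - 5 = 3

3


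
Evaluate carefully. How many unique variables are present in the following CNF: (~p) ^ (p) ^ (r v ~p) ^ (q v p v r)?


Identify each variable that appears in the formula.
Variables found: p, q, r
Count = 3

3


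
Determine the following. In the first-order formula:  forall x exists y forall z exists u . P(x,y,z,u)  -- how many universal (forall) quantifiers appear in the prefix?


Quantifier prefix: forall x exists y forall z exists u
Mark each quantifier type:
  U E U E
Universal count = 2, Existential count = 2
Asked for universal (forall) quantifiers: 2

2


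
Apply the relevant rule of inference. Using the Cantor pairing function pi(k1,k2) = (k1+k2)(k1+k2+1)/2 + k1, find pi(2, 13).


k1 + k2 = 15
(k1+k2)(k1+k2+1)/2 = 15 * 16 / 2 = 120
pi = 120 + 2 = 122

122


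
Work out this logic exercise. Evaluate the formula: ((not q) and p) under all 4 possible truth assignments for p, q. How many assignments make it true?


Check all 4 assignments:
p=0, q=0: 0
p=0, q=1: 0
p=1, q=0: 1
p=1, q=1: 0
Count of True = 1

1


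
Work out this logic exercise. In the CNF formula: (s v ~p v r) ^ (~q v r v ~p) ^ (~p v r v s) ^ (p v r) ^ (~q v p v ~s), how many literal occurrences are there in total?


Counting literals in each clause:
Clause 1: 3 literal(s)
Clause 2: 3 literal(s)
Clause 3: 3 literal(s)
Clause 4: 2 literal(s)
Clause 5: 3 literal(s)
Total = 14

14


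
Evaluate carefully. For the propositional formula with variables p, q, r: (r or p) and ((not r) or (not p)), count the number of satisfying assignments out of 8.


Evaluate all 8 assignments for p, q, r:
p=0, q=0, r=0: 0
p=0, q=0, r=1: 1
p=0, q=1, r=0: 0
p=0, q=1, r=1: 1
p=1, q=0, r=0: 1
p=1, q=0, r=1: 0
p=1, q=1, r=0: 1
p=1, q=1, r=1: 0
Satisfying count = 4

4


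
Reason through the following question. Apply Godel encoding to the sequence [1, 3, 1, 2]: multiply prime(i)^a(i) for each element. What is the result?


Encode each element as an exponent of the corresponding prime:
  2^1 = 2
  3^3 = 27
  5^1 = 5
  7^2 = 49
Product = 2 * 27 * 5 * 49 = 13230

13230


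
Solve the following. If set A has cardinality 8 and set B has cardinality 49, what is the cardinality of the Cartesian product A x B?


The Cartesian product A x B contains all ordered pairs (a, b).
|A x B| = |A| * |B| = 8 * 49 = 392

392


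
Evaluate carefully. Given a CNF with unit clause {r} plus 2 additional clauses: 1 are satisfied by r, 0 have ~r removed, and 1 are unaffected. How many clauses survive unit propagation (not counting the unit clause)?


Satisfied (removed): 1
Shortened (remain): 0
Unchanged (remain): 1
Remaining = 0 + 1 = 1

1


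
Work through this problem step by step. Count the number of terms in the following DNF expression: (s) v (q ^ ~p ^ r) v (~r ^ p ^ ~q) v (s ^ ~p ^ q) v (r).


A DNF formula is a disjunction of terms (conjunctions).
Terms are separated by v.
Counting the disjuncts: 5 terms.

5


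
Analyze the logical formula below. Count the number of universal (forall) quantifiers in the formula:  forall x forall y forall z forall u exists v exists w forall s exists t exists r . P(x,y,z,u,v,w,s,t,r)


Quantifier prefix: forall x forall y forall z forall u exists v exists w forall s exists t exists r
Mark each quantifier type:
  U U U U E E U E E
Universal count = 5, Existential count = 4
Asked for universal (forall) quantifiers: 5

5


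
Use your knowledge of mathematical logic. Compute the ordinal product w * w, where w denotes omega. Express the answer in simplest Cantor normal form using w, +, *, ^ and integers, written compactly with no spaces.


Compute w * w.
Ordinal * is associative and left-distributive over +, but NOT commutative; for finite n>1, n*w = w but w*n stays w*n.
w * w = w^2 by definition.
Result = w^2

w^2


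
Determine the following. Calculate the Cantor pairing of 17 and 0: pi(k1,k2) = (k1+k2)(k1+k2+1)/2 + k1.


k1 + k2 = 17
(k1+k2)(k1+k2+1)/2 = 17 * 18 / 2 = 153
pi = 153 + 17 = 170

170


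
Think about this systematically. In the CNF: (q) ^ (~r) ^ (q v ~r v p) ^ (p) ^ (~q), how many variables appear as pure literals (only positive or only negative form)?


Check each variable for pure literal status:
p: pure positive
q: mixed (not pure)
r: pure negative
Pure literal count = 2

2


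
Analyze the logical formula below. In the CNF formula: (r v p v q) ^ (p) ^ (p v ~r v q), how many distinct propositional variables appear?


Identify each variable that appears in the formula.
Variables found: p, q, r
Count = 3

3


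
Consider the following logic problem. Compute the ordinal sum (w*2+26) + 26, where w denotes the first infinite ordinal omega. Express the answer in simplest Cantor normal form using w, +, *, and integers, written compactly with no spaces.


Compute (w*2+26) + 26.
Ordinal + is associative but NOT commutative; for finite n>0, n + w = w but w + n stays w+n.
By associativity: (w*2+26) + 26 = w*2 + (26+26) = w*2+52.
Result = w*2+52

w*2+52


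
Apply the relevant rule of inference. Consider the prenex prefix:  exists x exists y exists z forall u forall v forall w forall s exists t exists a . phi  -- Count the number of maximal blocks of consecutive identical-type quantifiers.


Quantifier-type sequence: E E E A A A A E E  (A=forall, E=exists)
Group into maximal same-type runs:
  Ex3 | Ax4 | Ex2
Number of blocks = 3

3


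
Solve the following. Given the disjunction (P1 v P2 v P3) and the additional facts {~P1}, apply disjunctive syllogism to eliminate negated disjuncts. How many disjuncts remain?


Original disjuncts (3): P1, P2, P3
Negated (eliminate): ~P1
Remaining disjuncts: P2, P3
Count = 3 - 1 = 2

2


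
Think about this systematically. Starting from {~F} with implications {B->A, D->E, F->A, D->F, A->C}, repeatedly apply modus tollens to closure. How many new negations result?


Initial negated facts: {~F}
Apply modus tollens to closure:
  ~F and D->F  =>  ~D
Final negated: {~D, ~F}
New negations: {~D}
Count = 1

1


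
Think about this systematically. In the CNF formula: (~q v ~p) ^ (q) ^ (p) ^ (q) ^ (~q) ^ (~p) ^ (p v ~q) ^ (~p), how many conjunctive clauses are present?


A CNF formula is a conjunction of clauses.
Clauses are separated by ^.
Counting the conjuncts: 8 clauses.

8


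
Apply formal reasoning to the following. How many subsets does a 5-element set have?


The power set of a set with n elements has 2^n elements.
|P(S)| = 2^5 = 32

32


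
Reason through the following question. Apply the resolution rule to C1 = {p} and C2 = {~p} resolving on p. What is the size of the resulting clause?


Remove p from C1 and ~p from C2.
C1 remainder: {}
C2 remainder: {}
Union (resolvent): {} (empty clause)
Resolvent has 0 literal(s).

0


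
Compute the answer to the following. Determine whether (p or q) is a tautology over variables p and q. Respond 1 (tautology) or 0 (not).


Check all 4 assignments:
p=0, q=0: 0
p=0, q=1: 1
p=1, q=0: 1
p=1, q=1: 1
Satisfying count = 3/4.
Tautology iff count = 4: no.

0


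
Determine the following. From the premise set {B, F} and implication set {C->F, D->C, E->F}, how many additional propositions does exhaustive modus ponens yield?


Initial facts: {B, F}
Apply modus ponens to closure:
  (no implication fires)
Final known: {B, F}
New propositions: {(none)}
Count = 0

0


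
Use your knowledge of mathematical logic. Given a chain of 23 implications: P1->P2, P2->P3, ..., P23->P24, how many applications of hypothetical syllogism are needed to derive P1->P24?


With 23 implications in a chain connecting 24 propositions:
P1->P2, P2->P3, ..., P23->P24
Steps needed = (number of implications) - 1 = 23 - 1 = 22

22


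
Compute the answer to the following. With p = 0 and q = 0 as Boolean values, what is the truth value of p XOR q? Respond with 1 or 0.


p = 0, q = 0
Operation: p XOR q
Evaluate: 0 XOR 0 = 0

0


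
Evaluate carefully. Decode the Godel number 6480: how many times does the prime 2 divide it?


Factorize 6480 by dividing by 2 repeatedly.
Division steps: 2 divides 6480 exactly 4 time(s).
Exponent of 2 = 4

4


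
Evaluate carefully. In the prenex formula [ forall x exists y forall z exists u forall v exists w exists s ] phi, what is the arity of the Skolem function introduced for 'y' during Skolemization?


Quantifier prefix: forall x exists y forall z exists u forall v exists w exists s
'y' is existentially quantified at position 2.
Universal variables preceding it: x
Skolem function arity = 1

1


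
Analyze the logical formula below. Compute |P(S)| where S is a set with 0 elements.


The power set of a set with n elements has 2^n elements.
|P(S)| = 2^0 = 1

1


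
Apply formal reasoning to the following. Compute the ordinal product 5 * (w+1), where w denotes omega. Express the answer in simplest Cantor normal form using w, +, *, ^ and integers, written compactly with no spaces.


Compute 5 * (w+1).
Ordinal * is associative and left-distributive over +, but NOT commutative; for finite n>1, n*w = w but w*n stays w*n.
By left-distributivity: 5 * (w+1) = 5*w + 5*1 = w + 5 = w+5.
Result = w+5

w+5


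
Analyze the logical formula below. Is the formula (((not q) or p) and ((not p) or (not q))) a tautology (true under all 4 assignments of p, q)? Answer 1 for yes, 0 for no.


Check all 4 assignments:
p=0, q=0: 1
p=0, q=1: 0
p=1, q=0: 1
p=1, q=1: 0
Satisfying count = 2/4.
Tautology iff count = 4: no.

0


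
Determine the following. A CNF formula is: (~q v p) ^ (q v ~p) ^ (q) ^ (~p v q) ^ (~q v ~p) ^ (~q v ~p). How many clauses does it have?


A CNF formula is a conjunction of clauses.
Clauses are separated by ^.
Counting the conjuncts: 6 clauses.

6


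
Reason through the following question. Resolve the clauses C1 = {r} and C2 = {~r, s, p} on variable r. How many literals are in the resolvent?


Remove r from C1 and ~r from C2.
C1 remainder: {}
C2 remainder: {s, p}
Union (resolvent): {p, s}
Resolvent has 2 literal(s).

2


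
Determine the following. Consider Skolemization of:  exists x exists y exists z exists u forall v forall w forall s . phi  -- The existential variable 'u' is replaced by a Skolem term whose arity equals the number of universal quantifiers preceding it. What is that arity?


Quantifier prefix: exists x exists y exists z exists u forall v forall w forall s
'u' is existentially quantified at position 4.
No universal quantifiers precede it.
Skolem function arity = 0 (a Skolem constant)

0


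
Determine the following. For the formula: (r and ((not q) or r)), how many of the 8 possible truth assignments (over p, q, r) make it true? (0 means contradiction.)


Check all 8 assignments:
p=0, q=0, r=0: 0
p=0, q=0, r=1: 1
p=0, q=1, r=0: 0
p=0, q=1, r=1: 1
p=1, q=0, r=0: 0
p=1, q=0, r=1: 1
p=1, q=1, r=0: 0
p=1, q=1, r=1: 1
Count of True = 4

4


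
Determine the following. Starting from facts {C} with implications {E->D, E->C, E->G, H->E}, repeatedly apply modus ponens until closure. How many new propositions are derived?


Initial facts: {C}
Apply modus ponens to closure:
  (no implication fires)
Final known: {C}
New propositions: {(none)}
Count = 0

0


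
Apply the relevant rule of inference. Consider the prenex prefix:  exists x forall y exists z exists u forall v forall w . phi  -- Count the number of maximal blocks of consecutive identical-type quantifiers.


Quantifier-type sequence: E A E E A A  (A=forall, E=exists)
Group into maximal same-type runs:
  Ex1 | Ax1 | Ex2 | Ax2
Number of blocks = 4

4


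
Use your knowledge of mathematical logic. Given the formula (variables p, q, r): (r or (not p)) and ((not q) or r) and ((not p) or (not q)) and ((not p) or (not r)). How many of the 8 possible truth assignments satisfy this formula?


Evaluate all 8 assignments for p, q, r:
p=0, q=0, r=0: 1
p=0, q=0, r=1: 1
p=0, q=1, r=0: 0
p=0, q=1, r=1: 1
p=1, q=0, r=0: 0
p=1, q=0, r=1: 0
p=1, q=1, r=0: 0
p=1, q=1, r=1: 0
Satisfying count = 3

3


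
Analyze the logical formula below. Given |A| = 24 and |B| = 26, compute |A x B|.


The Cartesian product A x B contains all ordered pairs (a, b).
|A x B| = |A| * |B| = 24 * 26 = 624

624
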